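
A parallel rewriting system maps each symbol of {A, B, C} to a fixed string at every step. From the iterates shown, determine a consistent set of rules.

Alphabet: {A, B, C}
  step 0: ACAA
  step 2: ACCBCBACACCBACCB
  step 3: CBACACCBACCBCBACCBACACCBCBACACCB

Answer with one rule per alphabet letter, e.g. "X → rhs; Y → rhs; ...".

A->CB, B->CB, C->AC

  step 2 ⇒ step 3: ACCBCBACACCBACCB ⇒ CB·AC·AC·CB·AC·CB·CB·AC·CB·AC·AC·CB·CB·AC·AC·CB
    A ↦ CB
    B ↦ CB
    C ↦ AC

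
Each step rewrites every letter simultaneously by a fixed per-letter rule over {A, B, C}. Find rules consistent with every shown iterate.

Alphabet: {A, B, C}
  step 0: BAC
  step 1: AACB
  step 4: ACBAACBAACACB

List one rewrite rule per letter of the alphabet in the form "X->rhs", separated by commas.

A->AC, B->A, C->B

  step 0 ⇒ step 1: BAC ⇒ A·AC·B
    A ↦ AC
    B ↦ A
    C ↦ B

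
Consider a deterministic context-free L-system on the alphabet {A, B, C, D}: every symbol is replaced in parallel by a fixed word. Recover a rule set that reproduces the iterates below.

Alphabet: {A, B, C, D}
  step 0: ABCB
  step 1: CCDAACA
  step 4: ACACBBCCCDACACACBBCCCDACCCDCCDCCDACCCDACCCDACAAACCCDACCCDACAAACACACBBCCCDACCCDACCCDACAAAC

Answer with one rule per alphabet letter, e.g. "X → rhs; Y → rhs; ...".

  step 0 ⇒ step 1: ABCB ⇒ CCD·A·AC·A
    A ↦ CCD
    B ↦ A
    C ↦ AC
    D ↦ BBC  (constrained at step 1)

A->CCD, B->A, C->AC, D->BBC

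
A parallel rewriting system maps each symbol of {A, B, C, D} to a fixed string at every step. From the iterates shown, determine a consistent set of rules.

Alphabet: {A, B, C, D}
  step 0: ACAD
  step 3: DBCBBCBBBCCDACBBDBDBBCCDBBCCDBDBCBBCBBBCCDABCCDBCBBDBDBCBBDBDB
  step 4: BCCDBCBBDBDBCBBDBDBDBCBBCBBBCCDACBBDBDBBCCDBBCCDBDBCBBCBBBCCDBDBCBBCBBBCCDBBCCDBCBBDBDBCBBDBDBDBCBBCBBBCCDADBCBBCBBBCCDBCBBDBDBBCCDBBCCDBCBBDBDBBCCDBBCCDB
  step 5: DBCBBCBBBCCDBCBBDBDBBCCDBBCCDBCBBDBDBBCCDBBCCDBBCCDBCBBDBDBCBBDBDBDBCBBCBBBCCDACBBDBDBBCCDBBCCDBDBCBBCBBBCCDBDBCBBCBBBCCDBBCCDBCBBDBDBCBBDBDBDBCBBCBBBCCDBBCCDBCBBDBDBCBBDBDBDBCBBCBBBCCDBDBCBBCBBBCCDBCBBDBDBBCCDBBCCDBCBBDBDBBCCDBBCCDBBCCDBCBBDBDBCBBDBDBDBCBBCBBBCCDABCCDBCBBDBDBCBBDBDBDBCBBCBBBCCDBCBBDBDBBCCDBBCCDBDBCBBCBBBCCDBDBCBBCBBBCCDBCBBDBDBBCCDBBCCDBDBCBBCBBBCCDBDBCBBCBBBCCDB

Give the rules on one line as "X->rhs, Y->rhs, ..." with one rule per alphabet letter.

A->DA, B->DB, C->CBB, D->BCC

  step 4 ⇒ step 5: BCCDBCBBDBDBCBBDBDBDBCBBCBBBCCDACBBDBDBBCCDBBCCDBDBCBBCBBBCCDBDBCBBCBBBCCDBBCCDBCBBDBDBCBBDBDBDBCBBCBBBCCDADBCBBCBBBCCDBCBBDBDBBCCDBBCCDBCBBDBDBBCCDBBCCDB ⇒ DB·CBB·CBB·BCC·DB·CBB·DB·DB·BCC·DB·BCC·DB·CBB·DB·DB·BCC·DB·BCC·DB·BCC·DB·CBB·DB·DB·CBB·DB·DB·DB·CBB·CBB·BCC·DA·CBB·DB·DB·BCC·DB·BCC·DB·DB·CBB·CBB·BCC·DB·DB·CBB·CBB·BCC·DB·BCC·DB·CBB·DB·DB·CBB·DB·DB·DB·CBB·CBB·BCC·DB·BCC·DB·CBB·DB·DB·CBB·DB·DB·DB·CBB·CBB·BCC·DB·DB·CBB·CBB·BCC·DB·CBB·DB·DB·BCC·DB·BCC·DB·CBB·DB·DB·BCC·DB·BCC·DB·BCC·DB·CBB·DB·DB·CBB·DB·DB·DB·CBB·CBB·BCC·DA·BCC·DB·CBB·DB·DB·CBB·DB·DB·DB·CBB·CBB·BCC·DB·CBB·DB·DB·BCC·DB·BCC·DB·DB·CBB·CBB·BCC·DB·DB·CBB·CBB·BCC·DB·CBB·DB·DB·BCC·DB·BCC·DB·DB·CBB·CBB·BCC·DB·DB·CBB·CBB·BCC·DB
    A ↦ DA
    B ↦ DB
    C ↦ CBB
    D ↦ BCC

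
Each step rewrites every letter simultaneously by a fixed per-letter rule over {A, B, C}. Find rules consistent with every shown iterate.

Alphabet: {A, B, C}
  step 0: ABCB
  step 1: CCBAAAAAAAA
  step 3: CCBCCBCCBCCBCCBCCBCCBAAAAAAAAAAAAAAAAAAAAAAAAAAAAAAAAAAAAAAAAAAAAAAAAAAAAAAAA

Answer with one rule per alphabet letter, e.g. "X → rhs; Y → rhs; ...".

A->CCB, B->AAA, C->AA

  step 0 ⇒ step 1: ABCB ⇒ CCB·AAA·AA·AAA
    A ↦ CCB
    B ↦ AAA
    C ↦ AA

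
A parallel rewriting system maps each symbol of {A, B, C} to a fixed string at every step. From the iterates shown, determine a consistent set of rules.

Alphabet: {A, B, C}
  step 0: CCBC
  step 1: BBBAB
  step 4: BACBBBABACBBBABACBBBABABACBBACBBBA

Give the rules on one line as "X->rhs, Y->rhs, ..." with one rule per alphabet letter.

  step 0 ⇒ step 1: CCBC ⇒ B·B·BA·B
    B ↦ BA
    C ↦ B
    A ↦ CB  (constrained at step 1)

A->CB, B->BA, C->B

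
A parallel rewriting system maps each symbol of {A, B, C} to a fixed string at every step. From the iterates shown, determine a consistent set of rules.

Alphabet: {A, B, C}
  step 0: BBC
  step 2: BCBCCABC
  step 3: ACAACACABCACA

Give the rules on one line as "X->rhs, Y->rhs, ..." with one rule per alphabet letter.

A->BC, B->A, C->CA

  step 2 ⇒ step 3: BCBCCABC ⇒ A·CA·A·CA·CA·BC·A·CA
    A ↦ BC
    B ↦ A
    C ↦ CA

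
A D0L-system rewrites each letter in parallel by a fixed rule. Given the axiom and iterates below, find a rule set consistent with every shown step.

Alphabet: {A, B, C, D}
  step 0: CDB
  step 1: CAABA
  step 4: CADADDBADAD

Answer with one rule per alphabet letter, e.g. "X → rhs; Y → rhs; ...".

  step 0 ⇒ step 1: CDB ⇒ CA·A·BA
    B ↦ BA
    C ↦ CA
    D ↦ A
    A ↦ D  (constrained at step 1)

A->D, B->BA, C->CA, D->A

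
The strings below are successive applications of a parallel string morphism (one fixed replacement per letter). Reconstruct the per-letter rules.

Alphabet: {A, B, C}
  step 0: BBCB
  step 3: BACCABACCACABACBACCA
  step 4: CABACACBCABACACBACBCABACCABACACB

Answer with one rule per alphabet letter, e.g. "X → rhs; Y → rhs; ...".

A->B, B->CA, C->AC

  step 3 ⇒ step 4: BACCABACCACABACBACCA ⇒ CA·B·AC·AC·B·CA·B·AC·AC·B·AC·B·CA·B·AC·CA·B·AC·AC·B
    A ↦ B
    B ↦ CA
    C ↦ AC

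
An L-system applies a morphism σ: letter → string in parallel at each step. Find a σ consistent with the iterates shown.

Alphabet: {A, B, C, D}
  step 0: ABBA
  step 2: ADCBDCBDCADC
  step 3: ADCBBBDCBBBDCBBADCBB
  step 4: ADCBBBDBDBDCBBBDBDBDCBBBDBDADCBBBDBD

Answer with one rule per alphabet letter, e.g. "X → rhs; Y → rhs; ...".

  step 3 ⇒ step 4: ADCBBBDCBBBDCBBADCBB ⇒ AD·C·BB·BD·BD·BD·C·BB·BD·BD·BD·C·BB·BD·BD·AD·C·BB·BD·BD
    A ↦ AD
    B ↦ BD
    C ↦ BB
    D ↦ C

A->AD, B->BD, C->BB, D->C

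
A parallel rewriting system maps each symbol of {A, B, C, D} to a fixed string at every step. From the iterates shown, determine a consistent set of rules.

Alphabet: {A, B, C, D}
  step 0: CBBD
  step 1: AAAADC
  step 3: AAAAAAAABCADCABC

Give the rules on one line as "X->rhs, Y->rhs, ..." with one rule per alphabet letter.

A->BC, B->A, C->A, D->ADC

  step 0 ⇒ step 1: CBBD ⇒ A·A·A·ADC
    B ↦ A
    C ↦ A
    D ↦ ADC
    A ↦ BC  (constrained at step 1)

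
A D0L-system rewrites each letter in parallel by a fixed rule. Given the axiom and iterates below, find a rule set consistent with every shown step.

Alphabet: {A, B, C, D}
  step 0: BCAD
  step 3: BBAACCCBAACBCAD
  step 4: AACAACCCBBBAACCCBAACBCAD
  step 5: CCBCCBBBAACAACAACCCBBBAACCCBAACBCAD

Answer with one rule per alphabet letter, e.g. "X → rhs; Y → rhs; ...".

  step 4 ⇒ step 5: AACAACCCBBBAACCCBAACBCAD ⇒ C·C·B·C·C·B·B·B·AAC·AAC·AAC·C·C·B·B·B·AAC·C·C·B·AAC·B·C·AD
    A ↦ C
    B ↦ AAC
    C ↦ B
    D ↦ AD

A->C, B->AAC, C->B, D->AD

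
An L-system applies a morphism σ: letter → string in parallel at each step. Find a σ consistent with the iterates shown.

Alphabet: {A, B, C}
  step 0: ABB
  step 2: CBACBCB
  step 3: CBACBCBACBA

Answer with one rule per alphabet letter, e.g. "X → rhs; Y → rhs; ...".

  step 2 ⇒ step 3: CBACBCB ⇒ CB·A·CB·CB·A·CB·A
    A ↦ CB
    B ↦ A
    C ↦ CB

A->CB, B->A, C->CB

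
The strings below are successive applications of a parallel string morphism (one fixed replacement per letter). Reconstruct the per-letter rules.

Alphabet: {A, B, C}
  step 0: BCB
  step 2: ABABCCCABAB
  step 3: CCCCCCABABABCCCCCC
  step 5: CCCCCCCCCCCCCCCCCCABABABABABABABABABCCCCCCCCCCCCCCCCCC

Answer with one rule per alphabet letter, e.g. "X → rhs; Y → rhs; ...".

A->C, B->CC, C->AB

  step 2 ⇒ step 3: ABABCCCABAB ⇒ C·CC·C·CC·AB·AB·AB·C·CC·C·CC
    A ↦ C
    B ↦ CC
    C ↦ AB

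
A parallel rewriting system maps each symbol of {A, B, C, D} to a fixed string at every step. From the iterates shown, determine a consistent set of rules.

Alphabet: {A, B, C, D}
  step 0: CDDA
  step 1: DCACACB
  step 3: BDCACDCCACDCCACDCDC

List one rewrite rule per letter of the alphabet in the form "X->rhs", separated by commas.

  step 0 ⇒ step 1: CDDA ⇒ DC·AC·AC·B
    A ↦ B
    C ↦ DC
    D ↦ AC
    B ↦ C  (constrained at step 1)

A->B, B->C, C->DC, D->AC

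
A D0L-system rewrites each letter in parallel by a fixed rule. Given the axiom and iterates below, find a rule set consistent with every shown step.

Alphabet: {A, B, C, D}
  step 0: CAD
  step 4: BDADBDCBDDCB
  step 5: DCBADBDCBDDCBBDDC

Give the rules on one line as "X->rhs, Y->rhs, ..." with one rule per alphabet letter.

A->AD, B->DC, C->D, D->B

  step 4 ⇒ step 5: BDADBDCBDDCB ⇒ DC·B·AD·B·DC·B·D·DC·B·B·D·DC
    A ↦ AD
    B ↦ DC
    C ↦ D
    D ↦ B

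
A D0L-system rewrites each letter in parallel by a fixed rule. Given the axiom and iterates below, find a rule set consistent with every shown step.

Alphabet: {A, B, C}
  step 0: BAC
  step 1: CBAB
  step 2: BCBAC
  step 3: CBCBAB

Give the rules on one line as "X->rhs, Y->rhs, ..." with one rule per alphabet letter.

  step 2 ⇒ step 3: BCBAC ⇒ C·B·C·BA·B
    A ↦ BA
    B ↦ C
    C ↦ B

A->BA, B->C, C->B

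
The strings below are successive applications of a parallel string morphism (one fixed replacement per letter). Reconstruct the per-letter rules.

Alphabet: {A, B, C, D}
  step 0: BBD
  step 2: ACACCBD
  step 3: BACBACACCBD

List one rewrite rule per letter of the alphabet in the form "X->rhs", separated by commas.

A->B, B->C, C->AC, D->BD

  step 2 ⇒ step 3: ACACCBD ⇒ B·AC·B·AC·AC·C·BD
    A ↦ B
    B ↦ C
    C ↦ AC
    D ↦ BD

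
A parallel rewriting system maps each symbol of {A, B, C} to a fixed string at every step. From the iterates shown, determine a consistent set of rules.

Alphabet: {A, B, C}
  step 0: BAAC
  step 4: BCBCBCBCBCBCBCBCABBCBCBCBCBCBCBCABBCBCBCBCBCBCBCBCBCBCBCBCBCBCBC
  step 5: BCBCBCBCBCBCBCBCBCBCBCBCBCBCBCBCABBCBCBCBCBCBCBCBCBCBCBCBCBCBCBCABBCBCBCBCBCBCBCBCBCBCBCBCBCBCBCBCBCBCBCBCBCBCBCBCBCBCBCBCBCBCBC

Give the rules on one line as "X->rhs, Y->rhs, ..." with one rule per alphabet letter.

  step 4 ⇒ step 5: BCBCBCBCBCBCBCBCABBCBCBCBCBCBCBCABBCBCBCBCBCBCBCBCBCBCBCBCBCBCBC ⇒ BC·BC·BC·BC·BC·BC·BC·BC·BC·BC·BC·BC·BC·BC·BC·BC·AB·BC·BC·BC·BC·BC·BC·BC·BC·BC·BC·BC·BC·BC·BC·BC·AB·BC·BC·BC·BC·BC·BC·BC·BC·BC·BC·BC·BC·BC·BC·BC·BC·BC·BC·BC·BC·BC·BC·BC·BC·BC·BC·BC·BC·BC·BC·BC
    A ↦ AB
    B ↦ BC
    C ↦ BC

A->AB, B->BC, C->BC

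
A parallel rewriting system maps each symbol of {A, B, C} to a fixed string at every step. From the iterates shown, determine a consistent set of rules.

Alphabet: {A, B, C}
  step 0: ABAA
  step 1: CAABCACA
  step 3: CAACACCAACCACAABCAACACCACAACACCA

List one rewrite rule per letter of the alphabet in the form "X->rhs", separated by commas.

A->CA, B->AB, C->AC

  step 0 ⇒ step 1: ABAA ⇒ CA·AB·CA·CA
    A ↦ CA
    B ↦ AB
    C ↦ AC  (constrained at step 1)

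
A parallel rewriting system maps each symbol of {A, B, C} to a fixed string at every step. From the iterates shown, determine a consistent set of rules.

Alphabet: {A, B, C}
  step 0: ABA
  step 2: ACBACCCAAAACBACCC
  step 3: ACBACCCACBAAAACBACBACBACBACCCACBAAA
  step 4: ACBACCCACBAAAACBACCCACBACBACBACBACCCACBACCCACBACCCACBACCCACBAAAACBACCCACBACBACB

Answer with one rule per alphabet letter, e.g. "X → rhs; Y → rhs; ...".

  step 3 ⇒ step 4: ACBACCCACBAAAACBACBACBACBACCCACBAAA ⇒ ACB·A·CCC·ACB·A·A·A·ACB·A·CCC·ACB·ACB·ACB·ACB·A·CCC·ACB·A·CCC·ACB·A·CCC·ACB·A·CCC·ACB·A·A·A·ACB·A·CCC·ACB·ACB·ACB
    A ↦ ACB
    B ↦ CCC
    C ↦ A

A->ACB, B->CCC, C->A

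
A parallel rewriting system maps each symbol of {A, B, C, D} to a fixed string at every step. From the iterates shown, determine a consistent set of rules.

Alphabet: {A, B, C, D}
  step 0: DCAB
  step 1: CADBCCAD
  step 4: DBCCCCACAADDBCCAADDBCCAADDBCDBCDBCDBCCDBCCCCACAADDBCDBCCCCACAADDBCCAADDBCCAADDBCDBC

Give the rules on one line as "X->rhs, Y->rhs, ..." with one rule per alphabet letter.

A->C, B->AD, C->DBC, D->CA

  step 0 ⇒ step 1: DCAB ⇒ CA·DBC·C·AD
    A ↦ C
    B ↦ AD
    C ↦ DBC
    D ↦ CA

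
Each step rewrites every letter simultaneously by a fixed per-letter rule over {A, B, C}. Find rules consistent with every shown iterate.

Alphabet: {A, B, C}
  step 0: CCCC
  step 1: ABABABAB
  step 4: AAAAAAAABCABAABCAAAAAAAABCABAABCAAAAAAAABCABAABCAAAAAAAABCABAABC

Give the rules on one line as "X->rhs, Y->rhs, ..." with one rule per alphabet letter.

  step 0 ⇒ step 1: CCCC ⇒ AB·AB·AB·AB
    C ↦ AB
    A ↦ AA  (constrained at step 1)
    B ↦ BC  (constrained at step 1)

A->AA, B->BC, C->AB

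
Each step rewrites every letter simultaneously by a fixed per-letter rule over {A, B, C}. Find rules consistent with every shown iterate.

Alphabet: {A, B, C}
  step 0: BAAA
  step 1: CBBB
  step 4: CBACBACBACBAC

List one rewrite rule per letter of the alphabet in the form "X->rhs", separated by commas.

  step 0 ⇒ step 1: BAAA ⇒ C·B·B·B
    A ↦ B
    B ↦ C
    C ↦ AC  (constrained at step 1)

A->B, B->C, C->AC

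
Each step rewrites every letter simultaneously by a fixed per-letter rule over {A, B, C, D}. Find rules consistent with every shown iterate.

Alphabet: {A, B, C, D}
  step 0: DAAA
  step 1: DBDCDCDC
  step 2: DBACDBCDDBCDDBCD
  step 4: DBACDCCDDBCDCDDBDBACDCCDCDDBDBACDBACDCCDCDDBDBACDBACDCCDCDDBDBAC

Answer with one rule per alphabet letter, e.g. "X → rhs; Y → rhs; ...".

A->DC, B->AC, C->CD, D->DB

  step 1 ⇒ step 2: DBDCDCDC ⇒ DB·AC·DB·CD·DB·CD·DB·CD
    B ↦ AC
    C ↦ CD
    D ↦ DB
  step 0 ⇒ step 1: DAAA ⇒ DB·DC·DC·DC
    A ↦ DC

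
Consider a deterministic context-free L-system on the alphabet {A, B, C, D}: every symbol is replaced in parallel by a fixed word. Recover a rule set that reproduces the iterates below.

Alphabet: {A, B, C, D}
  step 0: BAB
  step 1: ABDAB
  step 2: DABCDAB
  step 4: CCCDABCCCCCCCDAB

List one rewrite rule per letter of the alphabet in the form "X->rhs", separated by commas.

  step 1 ⇒ step 2: ABDAB ⇒ D·AB·C·D·AB
    A ↦ D
    B ↦ AB
    D ↦ C
    C ↦ CC  (constrained at step 2)

A->D, B->AB, C->CC, D->C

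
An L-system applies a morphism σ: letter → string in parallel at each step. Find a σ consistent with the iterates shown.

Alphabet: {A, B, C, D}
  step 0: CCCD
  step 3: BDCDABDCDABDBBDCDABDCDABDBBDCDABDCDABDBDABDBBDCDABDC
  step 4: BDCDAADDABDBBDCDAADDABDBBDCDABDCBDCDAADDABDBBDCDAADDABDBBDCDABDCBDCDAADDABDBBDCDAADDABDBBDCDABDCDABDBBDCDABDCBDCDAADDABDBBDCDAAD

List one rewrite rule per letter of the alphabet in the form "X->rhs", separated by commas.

  step 3 ⇒ step 4: BDCDABDCDABDBBDCDABDCDABDBBDCDABDCDABDBDABDBBDCDABDC ⇒ BDC·DA·AD·DA·BDB·BDC·DA·AD·DA·BDB·BDC·DA·BDC·BDC·DA·AD·DA·BDB·BDC·DA·AD·DA·BDB·BDC·DA·BDC·BDC·DA·AD·DA·BDB·BDC·DA·AD·DA·BDB·BDC·DA·BDC·DA·BDB·BDC·DA·BDC·BDC·DA·AD·DA·BDB·BDC·DA·AD
    A ↦ BDB
    B ↦ BDC
    C ↦ AD
    D ↦ DA

A->BDB, B->BDC, C->AD, D->DA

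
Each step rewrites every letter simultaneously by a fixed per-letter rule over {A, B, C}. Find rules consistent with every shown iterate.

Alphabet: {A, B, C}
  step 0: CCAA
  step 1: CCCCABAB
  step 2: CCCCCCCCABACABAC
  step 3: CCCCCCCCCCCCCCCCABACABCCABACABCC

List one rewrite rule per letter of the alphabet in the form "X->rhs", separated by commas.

  step 2 ⇒ step 3: CCCCCCCCABACABAC ⇒ CC·CC·CC·CC·CC·CC·CC·CC·AB·AC·AB·CC·AB·AC·AB·CC
    A ↦ AB
    B ↦ AC
    C ↦ CC

A->AB, B->AC, C->CC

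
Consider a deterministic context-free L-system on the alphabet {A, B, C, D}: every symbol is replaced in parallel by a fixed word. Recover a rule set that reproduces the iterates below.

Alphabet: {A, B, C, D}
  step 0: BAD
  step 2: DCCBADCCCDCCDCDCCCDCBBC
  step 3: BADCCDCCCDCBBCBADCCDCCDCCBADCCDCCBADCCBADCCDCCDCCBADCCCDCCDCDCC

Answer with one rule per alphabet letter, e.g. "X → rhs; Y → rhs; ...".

A->BBC, B->CDC, C->DCC, D->BA

  step 2 ⇒ step 3: DCCBADCCCDCCDCDCCCDCBBC ⇒ BA·DCC·DCC·CDC·BBC·BA·DCC·DCC·DCC·BA·DCC·DCC·BA·DCC·BA·DCC·DCC·DCC·BA·DCC·CDC·CDC·DCC
    A ↦ BBC
    B ↦ CDC
    C ↦ DCC
    D ↦ BA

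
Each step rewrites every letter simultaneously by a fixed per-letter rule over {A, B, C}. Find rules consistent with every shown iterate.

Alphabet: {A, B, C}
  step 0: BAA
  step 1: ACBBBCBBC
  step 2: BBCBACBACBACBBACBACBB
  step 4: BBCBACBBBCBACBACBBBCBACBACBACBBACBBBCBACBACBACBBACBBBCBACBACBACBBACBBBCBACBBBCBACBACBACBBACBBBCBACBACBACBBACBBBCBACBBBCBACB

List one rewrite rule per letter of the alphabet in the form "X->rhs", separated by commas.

  step 1 ⇒ step 2: ACBBBCBBC ⇒ BBC·B·ACB·ACB·ACB·B·ACB·ACB·B
    A ↦ BBC
    B ↦ ACB
    C ↦ B

A->BBC, B->ACB, C->B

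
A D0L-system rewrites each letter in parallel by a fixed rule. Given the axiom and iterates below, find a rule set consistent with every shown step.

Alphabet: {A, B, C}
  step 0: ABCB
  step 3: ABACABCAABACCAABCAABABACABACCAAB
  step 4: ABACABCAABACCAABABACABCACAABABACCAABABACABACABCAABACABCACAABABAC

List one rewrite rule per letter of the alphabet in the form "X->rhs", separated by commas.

A->AB, B->AC, C->CA

  step 3 ⇒ step 4: ABACABCAABACCAABCAABABACABACCAAB ⇒ AB·AC·AB·CA·AB·AC·CA·AB·AB·AC·AB·CA·CA·AB·AB·AC·CA·AB·AB·AC·AB·AC·AB·CA·AB·AC·AB·CA·CA·AB·AB·AC
    A ↦ AB
    B ↦ AC
    C ↦ CA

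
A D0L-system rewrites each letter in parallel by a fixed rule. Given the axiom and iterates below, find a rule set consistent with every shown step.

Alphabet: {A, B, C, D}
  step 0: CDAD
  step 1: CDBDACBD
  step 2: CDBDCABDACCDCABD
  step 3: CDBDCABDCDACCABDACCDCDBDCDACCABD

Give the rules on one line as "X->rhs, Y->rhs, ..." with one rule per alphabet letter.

A->AC, B->CA, C->CD, D->BD

  step 2 ⇒ step 3: CDBDCABDACCDCABD ⇒ CD·BD·CA·BD·CD·AC·CA·BD·AC·CD·CD·BD·CD·AC·CA·BD
    A ↦ AC
    B ↦ CA
    C ↦ CD
    D ↦ BD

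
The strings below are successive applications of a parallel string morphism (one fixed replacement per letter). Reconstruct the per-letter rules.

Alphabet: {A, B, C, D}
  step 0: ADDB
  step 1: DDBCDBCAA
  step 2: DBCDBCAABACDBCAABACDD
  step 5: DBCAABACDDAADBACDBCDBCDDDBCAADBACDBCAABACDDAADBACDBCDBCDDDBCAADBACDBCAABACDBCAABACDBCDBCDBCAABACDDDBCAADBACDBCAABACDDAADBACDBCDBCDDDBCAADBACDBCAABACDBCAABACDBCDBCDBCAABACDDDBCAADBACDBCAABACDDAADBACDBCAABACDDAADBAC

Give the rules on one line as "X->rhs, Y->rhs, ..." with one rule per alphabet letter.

A->D, B->AA, C->BAC, D->DBC

  step 1 ⇒ step 2: DDBCDBCAA ⇒ DBC·DBC·AA·BAC·DBC·AA·BAC·D·D
    A ↦ D
    B ↦ AA
    C ↦ BAC
    D ↦ DBC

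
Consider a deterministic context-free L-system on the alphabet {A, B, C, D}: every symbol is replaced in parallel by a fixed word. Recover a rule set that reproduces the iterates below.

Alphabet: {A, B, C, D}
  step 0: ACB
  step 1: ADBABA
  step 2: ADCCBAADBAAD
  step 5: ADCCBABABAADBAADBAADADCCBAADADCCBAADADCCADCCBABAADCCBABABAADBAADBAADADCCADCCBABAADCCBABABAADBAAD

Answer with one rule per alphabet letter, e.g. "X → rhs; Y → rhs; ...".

  step 1 ⇒ step 2: ADBABA ⇒ AD·CC·BA·AD·BA·AD
    A ↦ AD
    B ↦ BA
    D ↦ CC
  step 0 ⇒ step 1: ACB ⇒ AD·BA·BA
    C ↦ BA

A->AD, B->BA, C->BA, D->CC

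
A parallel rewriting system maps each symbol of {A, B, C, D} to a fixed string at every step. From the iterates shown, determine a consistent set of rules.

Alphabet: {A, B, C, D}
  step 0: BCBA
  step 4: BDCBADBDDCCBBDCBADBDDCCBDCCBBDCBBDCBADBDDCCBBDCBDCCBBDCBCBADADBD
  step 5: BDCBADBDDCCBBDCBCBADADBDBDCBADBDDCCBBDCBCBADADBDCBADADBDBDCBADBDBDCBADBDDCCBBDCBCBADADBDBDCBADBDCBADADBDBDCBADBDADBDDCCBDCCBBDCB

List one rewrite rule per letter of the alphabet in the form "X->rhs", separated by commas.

A->DC, B->BD, C->AD, D->CB

  step 4 ⇒ step 5: BDCBADBDDCCBBDCBADBDDCCBDCCBBDCBBDCBADBDDCCBBDCBDCCBBDCBCBADADBD ⇒ BD·CB·AD·BD·DC·CB·BD·CB·CB·AD·AD·BD·BD·CB·AD·BD·DC·CB·BD·CB·CB·AD·AD·BD·CB·AD·AD·BD·BD·CB·AD·BD·BD·CB·AD·BD·DC·CB·BD·CB·CB·AD·AD·BD·BD·CB·AD·BD·CB·AD·AD·BD·BD·CB·AD·BD·AD·BD·DC·CB·DC·CB·BD·CB
    A ↦ DC
    B ↦ BD
    C ↦ AD
    D ↦ CB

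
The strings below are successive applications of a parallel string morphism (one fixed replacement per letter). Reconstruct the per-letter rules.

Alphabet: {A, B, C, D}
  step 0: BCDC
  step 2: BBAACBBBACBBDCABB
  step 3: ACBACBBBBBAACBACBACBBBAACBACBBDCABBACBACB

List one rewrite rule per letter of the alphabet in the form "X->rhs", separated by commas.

A->BB, B->ACB, C->A, D->BDC

  step 2 ⇒ step 3: BBAACBBBACBBDCABB ⇒ ACB·ACB·BB·BB·A·ACB·ACB·ACB·BB·A·ACB·ACB·BDC·A·BB·ACB·ACB
    A ↦ BB
    B ↦ ACB
    C ↦ A
    D ↦ BDC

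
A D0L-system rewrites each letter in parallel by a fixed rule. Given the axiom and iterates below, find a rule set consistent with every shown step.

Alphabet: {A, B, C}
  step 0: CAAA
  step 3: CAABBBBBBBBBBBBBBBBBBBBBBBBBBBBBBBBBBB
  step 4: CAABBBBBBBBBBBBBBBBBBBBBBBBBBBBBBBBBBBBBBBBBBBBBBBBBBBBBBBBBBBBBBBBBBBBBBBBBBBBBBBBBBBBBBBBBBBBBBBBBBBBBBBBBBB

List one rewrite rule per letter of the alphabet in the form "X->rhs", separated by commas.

  step 3 ⇒ step 4: CAABBBBBBBBBBBBBBBBBBBBBBBBBBBBBBBBBBB ⇒ CAA·B·B·BBB·BBB·BBB·BBB·BBB·BBB·BBB·BBB·BBB·BBB·BBB·BBB·BBB·BBB·BBB·BBB·BBB·BBB·BBB·BBB·BBB·BBB·BBB·BBB·BBB·BBB·BBB·BBB·BBB·BBB·BBB·BBB·BBB·BBB·BBB
    A ↦ B
    B ↦ BBB
    C ↦ CAA

A->B, B->BBB, C->CAA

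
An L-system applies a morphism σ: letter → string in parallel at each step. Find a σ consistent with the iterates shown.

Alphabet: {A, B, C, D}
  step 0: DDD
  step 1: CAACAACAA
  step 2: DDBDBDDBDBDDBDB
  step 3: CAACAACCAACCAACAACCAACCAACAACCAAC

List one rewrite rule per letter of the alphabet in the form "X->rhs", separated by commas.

  step 2 ⇒ step 3: DDBDBDDBDBDDBDB ⇒ CAA·CAA·C·CAA·C·CAA·CAA·C·CAA·C·CAA·CAA·C·CAA·C
    B ↦ C
    D ↦ CAA
  step 1 ⇒ step 2: CAACAACAA ⇒ D·DB·DB·D·DB·DB·D·DB·DB
    A ↦ DB
  step 1 ⇒ step 2: CAACAACAA ⇒ D·DB·DB·D·DB·DB·D·DB·DB
    C ↦ D

A->DB, B->C, C->D, D->CAA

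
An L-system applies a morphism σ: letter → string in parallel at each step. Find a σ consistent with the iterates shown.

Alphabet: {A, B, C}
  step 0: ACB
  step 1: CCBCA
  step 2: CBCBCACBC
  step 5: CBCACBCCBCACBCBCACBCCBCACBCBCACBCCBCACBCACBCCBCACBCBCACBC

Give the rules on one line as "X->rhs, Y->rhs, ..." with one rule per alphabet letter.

  step 1 ⇒ step 2: CCBCA ⇒ CB·CB·CA·CB·C
    A ↦ C
    B ↦ CA
    C ↦ CB

A->C, B->CA, C->CB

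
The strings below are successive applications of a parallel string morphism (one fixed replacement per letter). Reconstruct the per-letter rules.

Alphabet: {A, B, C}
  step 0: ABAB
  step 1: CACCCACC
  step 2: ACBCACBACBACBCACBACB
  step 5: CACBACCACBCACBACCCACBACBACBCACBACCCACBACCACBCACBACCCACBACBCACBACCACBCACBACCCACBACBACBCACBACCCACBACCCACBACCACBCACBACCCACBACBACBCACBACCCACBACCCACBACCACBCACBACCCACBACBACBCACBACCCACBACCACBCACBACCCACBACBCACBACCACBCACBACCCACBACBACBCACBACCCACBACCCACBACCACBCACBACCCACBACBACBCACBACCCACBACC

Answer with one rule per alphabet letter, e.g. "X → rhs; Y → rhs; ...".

A->C, B->ACC, C->ACB

  step 1 ⇒ step 2: CACCCACC ⇒ ACB·C·ACB·ACB·ACB·C·ACB·ACB
    A ↦ C
    C ↦ ACB
  step 0 ⇒ step 1: ABAB ⇒ C·ACC·C·ACC
    B ↦ ACC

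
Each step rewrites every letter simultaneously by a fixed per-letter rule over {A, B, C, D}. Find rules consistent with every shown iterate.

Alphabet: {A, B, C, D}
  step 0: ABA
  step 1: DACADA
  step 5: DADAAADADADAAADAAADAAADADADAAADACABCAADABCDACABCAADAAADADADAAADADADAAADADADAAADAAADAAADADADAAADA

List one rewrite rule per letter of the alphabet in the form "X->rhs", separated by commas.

A->DA, B->CA, C->BC, D->AA

  step 0 ⇒ step 1: ABA ⇒ DA·CA·DA
    A ↦ DA
    B ↦ CA
    C ↦ BC  (constrained at step 1)
    D ↦ AA  (constrained at step 1)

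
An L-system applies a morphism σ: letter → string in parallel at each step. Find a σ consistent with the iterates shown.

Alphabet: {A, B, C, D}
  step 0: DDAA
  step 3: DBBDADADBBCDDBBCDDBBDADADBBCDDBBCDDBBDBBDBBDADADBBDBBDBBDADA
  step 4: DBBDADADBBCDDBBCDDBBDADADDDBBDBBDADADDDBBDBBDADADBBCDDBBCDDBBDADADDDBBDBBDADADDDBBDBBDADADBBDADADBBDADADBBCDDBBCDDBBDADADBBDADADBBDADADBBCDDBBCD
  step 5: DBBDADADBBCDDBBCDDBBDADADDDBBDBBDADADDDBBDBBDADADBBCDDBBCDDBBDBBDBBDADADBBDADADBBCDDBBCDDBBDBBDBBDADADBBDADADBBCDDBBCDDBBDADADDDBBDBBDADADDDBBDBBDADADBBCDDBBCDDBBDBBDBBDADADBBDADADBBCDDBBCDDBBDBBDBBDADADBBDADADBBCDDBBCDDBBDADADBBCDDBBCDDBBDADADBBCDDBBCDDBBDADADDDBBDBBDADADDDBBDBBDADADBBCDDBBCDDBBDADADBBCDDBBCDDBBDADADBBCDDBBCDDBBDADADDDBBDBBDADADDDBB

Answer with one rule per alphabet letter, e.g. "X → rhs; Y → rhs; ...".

A->CD, B->DA, C->DD, D->DBB

  step 4 ⇒ step 5: DBBDADADBBCDDBBCDDBBDADADDDBBDBBDADADDDBBDBBDADADBBCDDBBCDDBBDADADDDBBDBBDADADDDBBDBBDADADBBDADADBBDADADBBCDDBBCDDBBDADADBBDADADBBDADADBBCDDBBCD ⇒ DBB·DA·DA·DBB·CD·DBB·CD·DBB·DA·DA·DD·DBB·DBB·DA·DA·DD·DBB·DBB·DA·DA·DBB·CD·DBB·CD·DBB·DBB·DBB·DA·DA·DBB·DA·DA·DBB·CD·DBB·CD·DBB·DBB·DBB·DA·DA·DBB·DA·DA·DBB·CD·DBB·CD·DBB·DA·DA·DD·DBB·DBB·DA·DA·DD·DBB·DBB·DA·DA·DBB·CD·DBB·CD·DBB·DBB·DBB·DA·DA·DBB·DA·DA·DBB·CD·DBB·CD·DBB·DBB·DBB·DA·DA·DBB·DA·DA·DBB·CD·DBB·CD·DBB·DA·DA·DBB·CD·DBB·CD·DBB·DA·DA·DBB·CD·DBB·CD·DBB·DA·DA·DD·DBB·DBB·DA·DA·DD·DBB·DBB·DA·DA·DBB·CD·DBB·CD·DBB·DA·DA·DBB·CD·DBB·CD·DBB·DA·DA·DBB·CD·DBB·CD·DBB·DA·DA·DD·DBB·DBB·DA·DA·DD·DBB
    A ↦ CD
    B ↦ DA
    C ↦ DD
    D ↦ DBB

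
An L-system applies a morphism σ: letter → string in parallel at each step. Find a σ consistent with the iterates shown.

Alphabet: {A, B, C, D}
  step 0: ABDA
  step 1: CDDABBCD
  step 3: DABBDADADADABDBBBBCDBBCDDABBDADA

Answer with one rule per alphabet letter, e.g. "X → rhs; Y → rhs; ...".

  step 0 ⇒ step 1: ABDA ⇒ CD·DA·BB·CD
    A ↦ CD
    B ↦ DA
    D ↦ BB
    C ↦ BD  (constrained at step 1)

A->CD, B->DA, C->BD, D->BB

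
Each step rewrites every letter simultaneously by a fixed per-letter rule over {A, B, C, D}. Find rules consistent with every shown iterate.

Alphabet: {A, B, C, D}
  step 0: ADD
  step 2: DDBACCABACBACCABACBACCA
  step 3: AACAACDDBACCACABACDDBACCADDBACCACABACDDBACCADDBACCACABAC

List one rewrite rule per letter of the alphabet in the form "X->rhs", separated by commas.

A->BAC, B->DD, C->CA, D->AAC

  step 2 ⇒ step 3: DDBACCABACBACCABACBACCA ⇒ AAC·AAC·DD·BAC·CA·CA·BAC·DD·BAC·CA·DD·BAC·CA·CA·BAC·DD·BAC·CA·DD·BAC·CA·CA·BAC
    A ↦ BAC
    B ↦ DD
    C ↦ CA
    D ↦ AAC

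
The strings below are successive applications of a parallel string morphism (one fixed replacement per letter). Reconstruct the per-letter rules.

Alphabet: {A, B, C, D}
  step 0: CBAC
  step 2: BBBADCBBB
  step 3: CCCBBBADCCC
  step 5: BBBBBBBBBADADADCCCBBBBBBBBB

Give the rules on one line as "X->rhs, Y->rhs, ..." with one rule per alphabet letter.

  step 2 ⇒ step 3: BBBADCBBB ⇒ C·C·C·B·BB·AD·C·C·C
    A ↦ B
    B ↦ C
    C ↦ AD
    D ↦ BB

A->B, B->C, C->AD, D->BB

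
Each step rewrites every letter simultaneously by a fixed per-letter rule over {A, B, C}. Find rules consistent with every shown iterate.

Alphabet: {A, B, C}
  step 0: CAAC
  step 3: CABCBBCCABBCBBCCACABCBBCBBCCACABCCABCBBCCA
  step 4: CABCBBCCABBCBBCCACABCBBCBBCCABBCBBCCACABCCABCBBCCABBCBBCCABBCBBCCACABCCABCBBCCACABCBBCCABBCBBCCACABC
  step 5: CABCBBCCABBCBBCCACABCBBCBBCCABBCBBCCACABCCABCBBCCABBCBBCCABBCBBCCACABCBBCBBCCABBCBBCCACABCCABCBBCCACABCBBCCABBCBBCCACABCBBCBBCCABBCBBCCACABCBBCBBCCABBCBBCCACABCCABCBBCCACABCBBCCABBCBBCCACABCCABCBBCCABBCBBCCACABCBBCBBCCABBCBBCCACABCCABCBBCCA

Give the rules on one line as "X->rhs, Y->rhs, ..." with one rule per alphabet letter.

A->BC, B->BBC, C->CA

  step 4 ⇒ step 5: CABCBBCCABBCBBCCACABCBBCBBCCABBCBBCCACABCCABCBBCCABBCBBCCABBCBBCCACABCCABCBBCCACABCBBCCABBCBBCCACABC ⇒ CA·BC·BBC·CA·BBC·BBC·CA·CA·BC·BBC·BBC·CA·BBC·BBC·CA·CA·BC·CA·BC·BBC·CA·BBC·BBC·CA·BBC·BBC·CA·CA·BC·BBC·BBC·CA·BBC·BBC·CA·CA·BC·CA·BC·BBC·CA·CA·BC·BBC·CA·BBC·BBC·CA·CA·BC·BBC·BBC·CA·BBC·BBC·CA·CA·BC·BBC·BBC·CA·BBC·BBC·CA·CA·BC·CA·BC·BBC·CA·CA·BC·BBC·CA·BBC·BBC·CA·CA·BC·CA·BC·BBC·CA·BBC·BBC·CA·CA·BC·BBC·BBC·CA·BBC·BBC·CA·CA·BC·CA·BC·BBC·CA
    A ↦ BC
    B ↦ BBC
    C ↦ CA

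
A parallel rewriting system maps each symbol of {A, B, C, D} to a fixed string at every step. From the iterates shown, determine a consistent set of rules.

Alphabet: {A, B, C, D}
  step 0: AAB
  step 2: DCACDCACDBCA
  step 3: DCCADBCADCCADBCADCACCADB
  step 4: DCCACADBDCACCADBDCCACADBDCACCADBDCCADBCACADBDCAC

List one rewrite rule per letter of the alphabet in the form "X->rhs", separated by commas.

  step 3 ⇒ step 4: DCCADBCADCCADBCADCACCADB ⇒ DC·CA·CA·DB·DC·AC·CA·DB·DC·CA·CA·DB·DC·AC·CA·DB·DC·CA·DB·CA·CA·DB·DC·AC
    A ↦ DB
    B ↦ AC
    C ↦ CA
    D ↦ DC

A->DB, B->AC, C->CA, D->DC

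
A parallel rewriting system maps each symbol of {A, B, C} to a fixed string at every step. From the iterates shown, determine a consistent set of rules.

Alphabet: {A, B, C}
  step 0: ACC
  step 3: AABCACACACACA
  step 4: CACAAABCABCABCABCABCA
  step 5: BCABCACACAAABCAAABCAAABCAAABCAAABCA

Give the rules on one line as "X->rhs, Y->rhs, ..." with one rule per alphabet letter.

  step 4 ⇒ step 5: CACAAABCABCABCABCABCA ⇒ B·CA·B·CA·CA·CA·AA·B·CA·AA·B·CA·AA·B·CA·AA·B·CA·AA·B·CA
    A ↦ CA
    B ↦ AA
    C ↦ B

A->CA, B->AA, C->B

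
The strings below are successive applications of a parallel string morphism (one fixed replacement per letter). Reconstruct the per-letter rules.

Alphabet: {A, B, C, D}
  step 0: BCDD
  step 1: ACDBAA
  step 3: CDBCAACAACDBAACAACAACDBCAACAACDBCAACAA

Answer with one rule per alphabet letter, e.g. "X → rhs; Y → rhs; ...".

A->CAA, B->A, C->CDB, D->A

  step 0 ⇒ step 1: BCDD ⇒ A·CDB·A·A
    B ↦ A
    C ↦ CDB
    D ↦ A
    A ↦ CAA  (constrained at step 1)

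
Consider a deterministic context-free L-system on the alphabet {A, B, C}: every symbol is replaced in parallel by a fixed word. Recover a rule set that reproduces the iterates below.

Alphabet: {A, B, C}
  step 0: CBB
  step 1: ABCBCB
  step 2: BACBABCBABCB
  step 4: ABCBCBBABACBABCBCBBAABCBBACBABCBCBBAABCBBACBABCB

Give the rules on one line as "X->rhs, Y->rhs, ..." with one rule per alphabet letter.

  step 1 ⇒ step 2: ABCBCB ⇒ BA·CB·AB·CB·AB·CB
    A ↦ BA
    B ↦ CB
    C ↦ AB

A->BA, B->CB, C->AB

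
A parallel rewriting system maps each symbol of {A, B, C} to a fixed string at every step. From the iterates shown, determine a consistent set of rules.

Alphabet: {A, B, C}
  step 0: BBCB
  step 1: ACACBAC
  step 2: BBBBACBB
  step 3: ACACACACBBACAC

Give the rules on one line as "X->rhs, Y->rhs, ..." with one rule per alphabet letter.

A->B, B->AC, C->B

  step 2 ⇒ step 3: BBBBACBB ⇒ AC·AC·AC·AC·B·B·AC·AC
    A ↦ B
    B ↦ AC
    C ↦ B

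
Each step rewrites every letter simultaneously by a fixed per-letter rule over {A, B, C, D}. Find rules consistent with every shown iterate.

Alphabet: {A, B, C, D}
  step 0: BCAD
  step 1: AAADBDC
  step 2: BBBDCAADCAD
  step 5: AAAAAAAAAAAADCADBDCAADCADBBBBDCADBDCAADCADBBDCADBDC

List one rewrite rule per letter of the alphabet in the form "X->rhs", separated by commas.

A->B, B->AA, C->AD, D->DC

  step 1 ⇒ step 2: AAADBDC ⇒ B·B·B·DC·AA·DC·AD
    A ↦ B
    B ↦ AA
    C ↦ AD
    D ↦ DC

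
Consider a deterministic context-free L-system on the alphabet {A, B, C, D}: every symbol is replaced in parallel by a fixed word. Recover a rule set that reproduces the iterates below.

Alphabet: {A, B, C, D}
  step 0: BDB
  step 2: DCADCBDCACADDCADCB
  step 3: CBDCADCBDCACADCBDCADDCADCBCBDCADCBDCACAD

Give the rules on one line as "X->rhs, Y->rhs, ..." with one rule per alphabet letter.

A->D, B->CAD, C->DCA, D->CB

  step 2 ⇒ step 3: DCADCBDCACADDCADCB ⇒ CB·DCA·D·CB·DCA·CAD·CB·DCA·D·DCA·D·CB·CB·DCA·D·CB·DCA·CAD
    A ↦ D
    B ↦ CAD
    C ↦ DCA
    D ↦ CB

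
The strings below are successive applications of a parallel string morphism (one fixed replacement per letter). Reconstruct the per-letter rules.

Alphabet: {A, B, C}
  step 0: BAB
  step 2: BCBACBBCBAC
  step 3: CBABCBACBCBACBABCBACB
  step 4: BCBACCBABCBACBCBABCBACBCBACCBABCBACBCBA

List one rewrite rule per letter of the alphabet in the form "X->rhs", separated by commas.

  step 3 ⇒ step 4: CBABCBACBCBACBABCBACB ⇒ B·CBA·C·CBA·B·CBA·C·B·CBA·B·CBA·C·B·CBA·C·CBA·B·CBA·C·B·CBA
    A ↦ C
    B ↦ CBA
    C ↦ B

A->C, B->CBA, C->B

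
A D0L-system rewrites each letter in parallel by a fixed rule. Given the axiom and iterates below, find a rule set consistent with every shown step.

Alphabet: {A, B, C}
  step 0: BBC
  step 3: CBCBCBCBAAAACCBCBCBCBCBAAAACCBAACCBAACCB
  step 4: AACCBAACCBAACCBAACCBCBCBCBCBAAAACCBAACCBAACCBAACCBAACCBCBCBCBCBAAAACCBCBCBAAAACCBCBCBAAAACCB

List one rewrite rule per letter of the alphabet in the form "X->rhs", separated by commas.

  step 3 ⇒ step 4: CBCBCBCBAAAACCBCBCBCBCBAAAACCBAACCBAACCB ⇒ AA·CCB·AA·CCB·AA·CCB·AA·CCB·CB·CB·CB·CB·AA·AA·CCB·AA·CCB·AA·CCB·AA·CCB·AA·CCB·CB·CB·CB·CB·AA·AA·CCB·CB·CB·AA·AA·CCB·CB·CB·AA·AA·CCB
    A ↦ CB
    B ↦ CCB
    C ↦ AA

A->CB, B->CCB, C->AA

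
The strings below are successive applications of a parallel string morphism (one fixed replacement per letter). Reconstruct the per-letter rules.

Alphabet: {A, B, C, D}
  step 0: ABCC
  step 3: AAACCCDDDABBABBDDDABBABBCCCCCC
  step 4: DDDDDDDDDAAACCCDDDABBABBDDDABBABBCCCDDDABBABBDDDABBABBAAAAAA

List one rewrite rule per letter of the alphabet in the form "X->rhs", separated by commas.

  step 3 ⇒ step 4: AAACCCDDDABBABBDDDABBABBCCCCCC ⇒ DDD·DDD·DDD·A·A·A·C·C·C·DDD·ABB·ABB·DDD·ABB·ABB·C·C·C·DDD·ABB·ABB·DDD·ABB·ABB·A·A·A·A·A·A
    A ↦ DDD
    B ↦ ABB
    C ↦ A
    D ↦ C

A->DDD, B->ABB, C->A, D->C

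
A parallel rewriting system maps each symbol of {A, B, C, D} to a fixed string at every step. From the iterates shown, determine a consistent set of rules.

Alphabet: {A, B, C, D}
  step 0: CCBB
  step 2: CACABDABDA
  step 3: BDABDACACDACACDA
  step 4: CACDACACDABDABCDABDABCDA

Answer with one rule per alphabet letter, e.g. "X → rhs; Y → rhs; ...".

A->DA, B->CA, C->B, D->C

  step 3 ⇒ step 4: BDABDACACDACACDA ⇒ CA·C·DA·CA·C·DA·B·DA·B·C·DA·B·DA·B·C·DA
    A ↦ DA
    B ↦ CA
    C ↦ B
    D ↦ C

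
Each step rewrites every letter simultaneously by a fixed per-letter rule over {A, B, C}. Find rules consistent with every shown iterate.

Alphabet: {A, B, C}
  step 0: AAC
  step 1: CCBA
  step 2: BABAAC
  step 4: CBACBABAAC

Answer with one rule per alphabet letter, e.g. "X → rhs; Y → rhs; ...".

A->C, B->A, C->BA

  step 1 ⇒ step 2: CCBA ⇒ BA·BA·A·C
    A ↦ C
    B ↦ A
    C ↦ BA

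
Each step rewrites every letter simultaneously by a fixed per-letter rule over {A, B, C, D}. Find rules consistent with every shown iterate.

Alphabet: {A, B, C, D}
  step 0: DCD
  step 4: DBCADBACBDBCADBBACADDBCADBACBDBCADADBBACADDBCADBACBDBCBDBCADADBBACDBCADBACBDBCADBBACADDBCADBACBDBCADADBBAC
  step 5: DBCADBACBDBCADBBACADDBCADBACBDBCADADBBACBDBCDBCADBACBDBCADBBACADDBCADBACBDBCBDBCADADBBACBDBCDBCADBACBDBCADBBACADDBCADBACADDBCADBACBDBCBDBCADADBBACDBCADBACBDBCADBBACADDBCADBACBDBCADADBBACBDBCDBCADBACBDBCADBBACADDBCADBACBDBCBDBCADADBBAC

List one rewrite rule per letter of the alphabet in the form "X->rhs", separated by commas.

  step 4 ⇒ step 5: DBCADBACBDBCADBBACADDBCADBACBDBCADADBBACADDBCADBACBDBCBDBCADADBBACDBCADBACBDBCADBBACADDBCADBACBDBCADADBBAC ⇒ DBC·AD·BAC·B·DBC·AD·B·BAC·AD·DBC·AD·BAC·B·DBC·AD·AD·B·BAC·B·DBC·DBC·AD·BAC·B·DBC·AD·B·BAC·AD·DBC·AD·BAC·B·DBC·B·DBC·AD·AD·B·BAC·B·DBC·DBC·AD·BAC·B·DBC·AD·B·BAC·AD·DBC·AD·BAC·AD·DBC·AD·BAC·B·DBC·B·DBC·AD·AD·B·BAC·DBC·AD·BAC·B·DBC·AD·B·BAC·AD·DBC·AD·BAC·B·DBC·AD·AD·B·BAC·B·DBC·DBC·AD·BAC·B·DBC·AD·B·BAC·AD·DBC·AD·BAC·B·DBC·B·DBC·AD·AD·B·BAC
    A ↦ B
    B ↦ AD
    C ↦ BAC
    D ↦ DBC

A->B, B->AD, C->BAC, D->DBC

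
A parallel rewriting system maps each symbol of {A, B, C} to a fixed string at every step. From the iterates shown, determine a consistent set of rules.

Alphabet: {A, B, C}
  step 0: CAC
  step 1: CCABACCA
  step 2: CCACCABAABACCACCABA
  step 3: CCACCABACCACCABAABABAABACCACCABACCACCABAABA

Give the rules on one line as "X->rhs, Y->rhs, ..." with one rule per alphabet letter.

  step 2 ⇒ step 3: CCACCABAABACCACCABA ⇒ CCA·CCA·BA·CCA·CCA·BA·A·BA·BA·A·BA·CCA·CCA·BA·CCA·CCA·BA·A·BA
    A ↦ BA
    B ↦ A
    C ↦ CCA

A->BA, B->A, C->CCA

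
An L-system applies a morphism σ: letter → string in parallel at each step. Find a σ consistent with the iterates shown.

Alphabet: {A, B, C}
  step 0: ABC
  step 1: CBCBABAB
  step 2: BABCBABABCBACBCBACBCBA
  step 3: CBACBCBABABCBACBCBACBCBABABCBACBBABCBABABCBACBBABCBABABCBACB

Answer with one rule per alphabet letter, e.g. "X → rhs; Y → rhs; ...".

  step 2 ⇒ step 3: BABCBABABCBACBCBACBCBA ⇒ CBA·CB·CBA·BAB·CBA·CB·CBA·CB·CBA·BAB·CBA·CB·BAB·CBA·BAB·CBA·CB·BAB·CBA·BAB·CBA·CB
    A ↦ CB
    B ↦ CBA
    C ↦ BAB

A->CB, B->CBA, C->BAB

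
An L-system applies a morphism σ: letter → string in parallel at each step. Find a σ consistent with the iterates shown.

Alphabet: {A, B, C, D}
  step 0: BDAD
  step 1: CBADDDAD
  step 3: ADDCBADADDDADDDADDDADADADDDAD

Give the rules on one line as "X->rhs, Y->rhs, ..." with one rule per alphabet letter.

A->DD, B->CB, C->D, D->AD

  step 0 ⇒ step 1: BDAD ⇒ CB·AD·DD·AD
    A ↦ DD
    B ↦ CB
    D ↦ AD
    C ↦ D  (constrained at step 1)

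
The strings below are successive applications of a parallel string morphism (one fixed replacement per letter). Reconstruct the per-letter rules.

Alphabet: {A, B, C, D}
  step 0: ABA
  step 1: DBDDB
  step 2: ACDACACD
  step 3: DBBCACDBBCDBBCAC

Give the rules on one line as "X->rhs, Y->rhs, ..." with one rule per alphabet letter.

  step 2 ⇒ step 3: ACDACACD ⇒ DB·BC·AC·DB·BC·DB·BC·AC
    A ↦ DB
    C ↦ BC
    D ↦ AC
  step 0 ⇒ step 1: ABA ⇒ DB·D·DB
    B ↦ D

A->DB, B->D, C->BC, D->AC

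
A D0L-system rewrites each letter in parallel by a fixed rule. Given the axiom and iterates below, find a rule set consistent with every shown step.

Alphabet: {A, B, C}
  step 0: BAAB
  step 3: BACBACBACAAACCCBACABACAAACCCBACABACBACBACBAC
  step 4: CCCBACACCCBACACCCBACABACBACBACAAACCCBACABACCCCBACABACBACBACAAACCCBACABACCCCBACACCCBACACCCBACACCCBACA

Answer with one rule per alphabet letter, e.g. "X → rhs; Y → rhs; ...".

  step 3 ⇒ step 4: BACBACBACAAACCCBACABACAAACCCBACABACBACBACBAC ⇒ CCC·BAC·A·CCC·BAC·A·CCC·BAC·A·BAC·BAC·BAC·A·A·A·CCC·BAC·A·BAC·CCC·BAC·A·BAC·BAC·BAC·A·A·A·CCC·BAC·A·BAC·CCC·BAC·A·CCC·BAC·A·CCC·BAC·A·CCC·BAC·A
    A ↦ BAC
    B ↦ CCC
    C ↦ A

A->BAC, B->CCC, C->A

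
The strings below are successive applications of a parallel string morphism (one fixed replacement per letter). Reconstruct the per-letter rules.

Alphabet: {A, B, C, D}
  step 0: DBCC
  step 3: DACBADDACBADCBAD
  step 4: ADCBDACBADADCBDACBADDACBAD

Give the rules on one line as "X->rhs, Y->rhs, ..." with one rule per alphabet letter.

  step 3 ⇒ step 4: DACBADDACBADCBAD ⇒ AD·CB·D·A·CB·AD·AD·CB·D·A·CB·AD·D·A·CB·AD
    A ↦ CB
    B ↦ A
    C ↦ D
    D ↦ AD

A->CB, B->A, C->D, D->AD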